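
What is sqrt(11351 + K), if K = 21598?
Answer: 3*sqrt(3661) ≈ 181.52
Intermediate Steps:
sqrt(11351 + K) = sqrt(11351 + 21598) = sqrt(32949) = 3*sqrt(3661)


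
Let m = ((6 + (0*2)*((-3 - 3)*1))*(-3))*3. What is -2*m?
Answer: 108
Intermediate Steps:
m = -54 (m = ((6 + 0*(-6*1))*(-3))*3 = ((6 + 0*(-6))*(-3))*3 = ((6 + 0)*(-3))*3 = (6*(-3))*3 = -18*3 = -54)
-2*m = -2*(-54) = 108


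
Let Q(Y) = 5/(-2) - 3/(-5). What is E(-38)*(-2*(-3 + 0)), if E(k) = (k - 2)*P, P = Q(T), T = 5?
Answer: 456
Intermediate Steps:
Q(Y) = -19/10 (Q(Y) = 5*(-1/2) - 3*(-1/5) = -5/2 + 3/5 = -19/10)
P = -19/10 ≈ -1.9000
E(k) = 19/5 - 19*k/10 (E(k) = (k - 2)*(-19/10) = (-2 + k)*(-19/10) = 19/5 - 19*k/10)
E(-38)*(-2*(-3 + 0)) = (19/5 - 19/10*(-38))*(-2*(-3 + 0)) = (19/5 + 361/5)*(-2*(-3)) = 76*6 = 456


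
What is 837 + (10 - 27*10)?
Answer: 577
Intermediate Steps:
837 + (10 - 27*10) = 837 + (10 - 270) = 837 - 260 = 577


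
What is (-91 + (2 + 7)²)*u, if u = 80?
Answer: -800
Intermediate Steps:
(-91 + (2 + 7)²)*u = (-91 + (2 + 7)²)*80 = (-91 + 9²)*80 = (-91 + 81)*80 = -10*80 = -800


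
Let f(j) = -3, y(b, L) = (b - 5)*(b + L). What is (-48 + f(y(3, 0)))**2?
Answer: 2601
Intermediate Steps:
y(b, L) = (-5 + b)*(L + b)
(-48 + f(y(3, 0)))**2 = (-48 - 3)**2 = (-51)**2 = 2601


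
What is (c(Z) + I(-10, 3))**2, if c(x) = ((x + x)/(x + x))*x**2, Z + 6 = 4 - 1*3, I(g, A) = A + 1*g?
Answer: 324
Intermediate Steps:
I(g, A) = A + g
Z = -5 (Z = -6 + (4 - 1*3) = -6 + (4 - 3) = -6 + 1 = -5)
c(x) = x**2 (c(x) = ((2*x)/((2*x)))*x**2 = ((2*x)*(1/(2*x)))*x**2 = 1*x**2 = x**2)
(c(Z) + I(-10, 3))**2 = ((-5)**2 + (3 - 10))**2 = (25 - 7)**2 = 18**2 = 324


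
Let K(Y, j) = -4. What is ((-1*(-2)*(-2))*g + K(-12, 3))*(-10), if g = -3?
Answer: -80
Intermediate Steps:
((-1*(-2)*(-2))*g + K(-12, 3))*(-10) = ((-1*(-2)*(-2))*(-3) - 4)*(-10) = ((2*(-2))*(-3) - 4)*(-10) = (-4*(-3) - 4)*(-10) = (12 - 4)*(-10) = 8*(-10) = -80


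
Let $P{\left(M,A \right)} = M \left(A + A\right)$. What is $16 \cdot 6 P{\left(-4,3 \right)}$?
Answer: $-2304$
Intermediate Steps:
$P{\left(M,A \right)} = 2 A M$ ($P{\left(M,A \right)} = M 2 A = 2 A M$)
$16 \cdot 6 P{\left(-4,3 \right)} = 16 \cdot 6 \cdot 2 \cdot 3 \left(-4\right) = 96 \left(-24\right) = -2304$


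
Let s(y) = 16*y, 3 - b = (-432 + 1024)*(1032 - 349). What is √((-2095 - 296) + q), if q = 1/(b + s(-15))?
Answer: 2*I*√97839309045803/404573 ≈ 48.898*I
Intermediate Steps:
b = -404333 (b = 3 - (-432 + 1024)*(1032 - 349) = 3 - 592*683 = 3 - 1*404336 = 3 - 404336 = -404333)
q = -1/404573 (q = 1/(-404333 + 16*(-15)) = 1/(-404333 - 240) = 1/(-404573) = -1/404573 ≈ -2.4717e-6)
√((-2095 - 296) + q) = √((-2095 - 296) - 1/404573) = √(-2391 - 1/404573) = √(-967334044/404573) = 2*I*√97839309045803/404573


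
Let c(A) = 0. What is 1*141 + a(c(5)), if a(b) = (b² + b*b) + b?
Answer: 141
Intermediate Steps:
a(b) = b + 2*b² (a(b) = (b² + b²) + b = 2*b² + b = b + 2*b²)
1*141 + a(c(5)) = 1*141 + 0*(1 + 2*0) = 141 + 0*(1 + 0) = 141 + 0*1 = 141 + 0 = 141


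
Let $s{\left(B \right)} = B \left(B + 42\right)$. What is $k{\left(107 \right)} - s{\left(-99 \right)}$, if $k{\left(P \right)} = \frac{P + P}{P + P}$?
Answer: $-5642$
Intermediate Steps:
$s{\left(B \right)} = B \left(42 + B\right)$
$k{\left(P \right)} = 1$ ($k{\left(P \right)} = \frac{2 P}{2 P} = 2 P \frac{1}{2 P} = 1$)
$k{\left(107 \right)} - s{\left(-99 \right)} = 1 - - 99 \left(42 - 99\right) = 1 - \left(-99\right) \left(-57\right) = 1 - 5643 = -5642$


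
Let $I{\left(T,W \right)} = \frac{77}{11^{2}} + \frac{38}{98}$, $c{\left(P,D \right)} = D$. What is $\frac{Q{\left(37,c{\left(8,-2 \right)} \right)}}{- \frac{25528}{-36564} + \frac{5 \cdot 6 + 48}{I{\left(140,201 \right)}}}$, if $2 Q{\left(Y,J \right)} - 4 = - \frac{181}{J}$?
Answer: $\frac{39735927}{64638131} \approx 0.61474$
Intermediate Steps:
$I{\left(T,W \right)} = \frac{552}{539}$ ($I{\left(T,W \right)} = \frac{77}{121} + 38 \cdot \frac{1}{98} = 77 \cdot \frac{1}{121} + \frac{19}{49} = \frac{7}{11} + \frac{19}{49} = \frac{552}{539}$)
$Q{\left(Y,J \right)} = 2 - \frac{181}{2 J}$ ($Q{\left(Y,J \right)} = 2 + \frac{\left(-181\right) \frac{1}{J}}{2} = 2 - \frac{181}{2 J}$)
$\frac{Q{\left(37,c{\left(8,-2 \right)} \right)}}{- \frac{25528}{-36564} + \frac{5 \cdot 6 + 48}{I{\left(140,201 \right)}}} = \frac{2 - \frac{181}{2 \left(-2\right)}}{- \frac{25528}{-36564} + \frac{5 \cdot 6 + 48}{\frac{552}{539}}} = \frac{2 - - \frac{181}{4}}{\left(-25528\right) \left(- \frac{1}{36564}\right) + \left(30 + 48\right) \frac{539}{552}} = \frac{2 + \frac{181}{4}}{\frac{6382}{9141} + 78 \cdot \frac{539}{552}} = \frac{189}{4 \left(\frac{6382}{9141} + \frac{7007}{92}\right)} = \frac{189}{4 \cdot \frac{64638131}{840972}} = \frac{189}{4} \cdot \frac{840972}{64638131} = \frac{39735927}{64638131}$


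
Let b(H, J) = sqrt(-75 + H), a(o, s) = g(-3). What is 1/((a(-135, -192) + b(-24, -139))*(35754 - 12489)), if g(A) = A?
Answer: -1/837540 - I*sqrt(11)/837540 ≈ -1.194e-6 - 3.96e-6*I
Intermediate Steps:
a(o, s) = -3
1/((a(-135, -192) + b(-24, -139))*(35754 - 12489)) = 1/((-3 + sqrt(-75 - 24))*(35754 - 12489)) = 1/((-3 + sqrt(-99))*23265) = 1/((-3 + 3*I*sqrt(11))*23265) = 1/(-69795 + 69795*I*sqrt(11))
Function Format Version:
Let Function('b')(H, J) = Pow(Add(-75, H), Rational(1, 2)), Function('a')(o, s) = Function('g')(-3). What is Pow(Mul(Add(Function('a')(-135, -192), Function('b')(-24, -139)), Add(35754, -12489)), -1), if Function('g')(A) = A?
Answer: Add(Rational(-1, 837540), Mul(Rational(-1, 837540), I, Pow(11, Rational(1, 2)))) ≈ Add(-1.1940e-6, Mul(-3.9600e-6, I))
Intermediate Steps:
Function('a')(o, s) = -3
Pow(Mul(Add(Function('a')(-135, -192), Function('b')(-24, -139)), Add(35754, -12489)), -1) = Pow(Mul(Add(-3, Pow(Add(-75, -24), Rational(1, 2))), Add(35754, -12489)), -1) = Pow(Mul(Add(-3, Pow(-99, Rational(1, 2))), 23265), -1) = Pow(Mul(Add(-3, Mul(3, I, Pow(11, Rational(1, 2)))), 23265), -1) = Pow(Add(-69795, Mul(69795, I, Pow(11, Rational(1, 2)))), -1)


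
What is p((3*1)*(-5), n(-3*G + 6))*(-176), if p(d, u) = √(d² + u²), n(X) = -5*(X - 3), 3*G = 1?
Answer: -880*√13 ≈ -3172.9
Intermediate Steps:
G = ⅓ (G = (⅓)*1 = ⅓ ≈ 0.33333)
n(X) = 15 - 5*X (n(X) = -5*(-3 + X) = 15 - 5*X)
p((3*1)*(-5), n(-3*G + 6))*(-176) = √(((3*1)*(-5))² + (15 - 5*(-3*⅓ + 6))²)*(-176) = √((3*(-5))² + (15 - 5*(-1 + 6))²)*(-176) = √((-15)² + (15 - 5*5)²)*(-176) = √(225 + (15 - 25)²)*(-176) = √(225 + (-10)²)*(-176) = √(225 + 100)*(-176) = √325*(-176) = (5*√13)*(-176) = -880*√13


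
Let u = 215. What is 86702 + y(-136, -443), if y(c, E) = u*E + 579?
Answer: -7964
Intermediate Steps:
y(c, E) = 579 + 215*E (y(c, E) = 215*E + 579 = 579 + 215*E)
86702 + y(-136, -443) = 86702 + (579 + 215*(-443)) = 86702 + (579 - 95245) = 86702 - 94666 = -7964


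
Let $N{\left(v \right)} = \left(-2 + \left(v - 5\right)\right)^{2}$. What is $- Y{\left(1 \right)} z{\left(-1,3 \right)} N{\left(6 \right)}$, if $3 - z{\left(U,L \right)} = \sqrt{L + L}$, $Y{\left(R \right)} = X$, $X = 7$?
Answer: $-21 + 7 \sqrt{6} \approx -3.8536$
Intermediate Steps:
$N{\left(v \right)} = \left(-7 + v\right)^{2}$ ($N{\left(v \right)} = \left(-2 + \left(v - 5\right)\right)^{2} = \left(-2 + \left(-5 + v\right)\right)^{2} = \left(-7 + v\right)^{2}$)
$Y{\left(R \right)} = 7$
$z{\left(U,L \right)} = 3 - \sqrt{2} \sqrt{L}$ ($z{\left(U,L \right)} = 3 - \sqrt{L + L} = 3 - \sqrt{2 L} = 3 - \sqrt{2} \sqrt{L}$)
$- Y{\left(1 \right)} z{\left(-1,3 \right)} N{\left(6 \right)} = - 7 \left(3 - \sqrt{2} \sqrt{3}\right) \left(-7 + 6\right)^{2} = - 7 \left(3 - \sqrt{6}\right) \left(-1\right)^{2} = - \left(21 - 7 \sqrt{6}\right) 1 = - (21 - 7 \sqrt{6}) = -21 + 7 \sqrt{6}$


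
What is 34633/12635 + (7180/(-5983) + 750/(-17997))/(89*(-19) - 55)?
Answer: 51688698197968/18852461389335 ≈ 2.7417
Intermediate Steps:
34633/12635 + (7180/(-5983) + 750/(-17997))/(89*(-19) - 55) = 34633*(1/12635) + (7180*(-1/5983) + 750*(-1/17997))/(-1691 - 55) = 34633/12635 + (-7180/5983 - 250/5999)/(-1746) = 34633/12635 - 44568570/35892017*(-1/1746) = 34633/12635 + 7428095/10444576947 = 51688698197968/18852461389335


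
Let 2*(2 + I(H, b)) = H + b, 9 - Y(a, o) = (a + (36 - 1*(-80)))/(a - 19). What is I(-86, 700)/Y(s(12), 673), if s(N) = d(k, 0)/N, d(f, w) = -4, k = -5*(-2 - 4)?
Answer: 17690/869 ≈ 20.357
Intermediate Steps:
k = 30 (k = -5*(-6) = 30)
s(N) = -4/N
Y(a, o) = 9 - (116 + a)/(-19 + a) (Y(a, o) = 9 - (a + (36 - 1*(-80)))/(a - 19) = 9 - (a + (36 + 80))/(-19 + a) = 9 - (a + 116)/(-19 + a) = 9 - (116 + a)/(-19 + a))
I(H, b) = -2 + H/2 + b/2 (I(H, b) = -2 + (H + b)/2 = -2 + (H/2 + b/2) = -2 + H/2 + b/2)
I(-86, 700)/Y(s(12), 673) = (-2 + (½)*(-86) + (½)*700)/(((-287 + 8*(-4/12))/(-19 - 4/12))) = (-2 - 43 + 350)/(((-287 + 8*(-4*1/12))/(-19 - 4*1/12))) = 305/(((-287 + 8*(-⅓))/(-19 - ⅓))) = 305/(((-287 - 8/3)/(-58/3))) = 305/((-3/58*(-869/3))) = 305/(869/58) = 305*(58/869) = 17690/869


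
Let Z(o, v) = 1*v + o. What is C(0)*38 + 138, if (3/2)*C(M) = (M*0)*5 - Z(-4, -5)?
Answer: 366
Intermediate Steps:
Z(o, v) = o + v (Z(o, v) = v + o = o + v)
C(M) = 6 (C(M) = 2*((M*0)*5 - (-4 - 5))/3 = 2*(0*5 - 1*(-9))/3 = 2*(0 + 9)/3 = (2/3)*9 = 6)
C(0)*38 + 138 = 6*38 + 138 = 228 + 138 = 366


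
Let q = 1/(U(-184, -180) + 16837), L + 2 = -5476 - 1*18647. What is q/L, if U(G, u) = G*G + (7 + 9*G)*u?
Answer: -1/8383751125 ≈ -1.1928e-10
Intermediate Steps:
U(G, u) = G² + u*(7 + 9*G)
L = -24125 (L = -2 + (-5476 - 1*18647) = -2 + (-5476 - 18647) = -2 - 24123 = -24125)
q = 1/347513 (q = 1/(((-184)² + 7*(-180) + 9*(-184)*(-180)) + 16837) = 1/((33856 - 1260 + 298080) + 16837) = 1/(330676 + 16837) = 1/347513 ≈ 2.8776e-6)
q/L = (1/347513)/(-24125) = (1/347513)*(-1/24125) = -1/8383751125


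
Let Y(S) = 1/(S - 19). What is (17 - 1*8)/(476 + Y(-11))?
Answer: 270/14279 ≈ 0.018909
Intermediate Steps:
Y(S) = 1/(-19 + S)
(17 - 1*8)/(476 + Y(-11)) = (17 - 1*8)/(476 + 1/(-19 - 11)) = (17 - 8)/(476 + 1/(-30)) = 9/(476 - 1/30) = 9/(14279/30) = (30/14279)*9 = 270/14279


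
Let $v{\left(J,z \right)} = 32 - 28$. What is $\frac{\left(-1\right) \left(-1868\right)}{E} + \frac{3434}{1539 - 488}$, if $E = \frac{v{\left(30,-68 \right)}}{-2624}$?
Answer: $- \frac{1287900374}{1051} \approx -1.2254 \cdot 10^{6}$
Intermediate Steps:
$v{\left(J,z \right)} = 4$ ($v{\left(J,z \right)} = 32 - 28 = 4$)
$E = - \frac{1}{656}$ ($E = \frac{4}{-2624} = 4 \left(- \frac{1}{2624}\right) = - \frac{1}{656} \approx -0.0015244$)
$\frac{\left(-1\right) \left(-1868\right)}{E} + \frac{3434}{1539 - 488} = \frac{\left(-1\right) \left(-1868\right)}{- \frac{1}{656}} + \frac{3434}{1539 - 488} = 1868 \left(-656\right) + \frac{3434}{1539 - 488} = -1225408 + \frac{3434}{1051} = - \frac{1287900374}{1051}$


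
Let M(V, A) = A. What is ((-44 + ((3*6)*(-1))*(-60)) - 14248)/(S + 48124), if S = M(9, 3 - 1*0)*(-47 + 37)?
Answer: -6606/24047 ≈ -0.27471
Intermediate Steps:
S = -30 (S = (3 - 1*0)*(-47 + 37) = (3 + 0)*(-10) = 3*(-10) = -30)
((-44 + ((3*6)*(-1))*(-60)) - 14248)/(S + 48124) = ((-44 + ((3*6)*(-1))*(-60)) - 14248)/(-30 + 48124) = ((-44 + (18*(-1))*(-60)) - 14248)/48094 = ((-44 - 18*(-60)) - 14248)*(1/48094) = ((-44 + 1080) - 14248)*(1/48094) = (1036 - 14248)*(1/48094) = -13212*1/48094 = -6606/24047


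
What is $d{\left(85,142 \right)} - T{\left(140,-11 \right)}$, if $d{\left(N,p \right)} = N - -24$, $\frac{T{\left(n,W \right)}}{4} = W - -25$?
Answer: $53$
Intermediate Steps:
$T{\left(n,W \right)} = 100 + 4 W$ ($T{\left(n,W \right)} = 4 \left(W - -25\right) = 4 \left(W + 25\right) = 4 \left(25 + W\right) = 100 + 4 W$)
$d{\left(N,p \right)} = 24 + N$ ($d{\left(N,p \right)} = N + 24 = 24 + N$)
$d{\left(85,142 \right)} - T{\left(140,-11 \right)} = \left(24 + 85\right) - \left(100 + 4 \left(-11\right)\right) = 109 - \left(100 - 44\right) = 109 - 56 = 53$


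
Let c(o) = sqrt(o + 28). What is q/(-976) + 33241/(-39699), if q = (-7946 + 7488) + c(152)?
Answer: -7130537/19373112 - 3*sqrt(5)/488 ≈ -0.38181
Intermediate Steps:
c(o) = sqrt(28 + o)
q = -458 + 6*sqrt(5) (q = (-7946 + 7488) + sqrt(28 + 152) = -458 + sqrt(180) = -458 + 6*sqrt(5) ≈ -444.58)
q/(-976) + 33241/(-39699) = (-458 + 6*sqrt(5))/(-976) + 33241/(-39699) = (-458 + 6*sqrt(5))*(-1/976) + 33241*(-1/39699) = (229/488 - 3*sqrt(5)/488) - 33241/39699 = -7130537/19373112 - 3*sqrt(5)/488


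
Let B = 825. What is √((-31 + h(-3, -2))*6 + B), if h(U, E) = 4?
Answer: √663 ≈ 25.749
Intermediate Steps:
√((-31 + h(-3, -2))*6 + B) = √((-31 + 4)*6 + 825) = √(-27*6 + 825) = √(-162 + 825) = √663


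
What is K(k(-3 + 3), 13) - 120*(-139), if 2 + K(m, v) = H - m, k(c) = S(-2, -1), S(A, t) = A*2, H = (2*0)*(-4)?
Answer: 16682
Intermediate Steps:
H = 0 (H = 0*(-4) = 0)
S(A, t) = 2*A
k(c) = -4 (k(c) = 2*(-2) = -4)
K(m, v) = -2 - m (K(m, v) = -2 + (0 - m) = -2 - m)
K(k(-3 + 3), 13) - 120*(-139) = (-2 - 1*(-4)) - 120*(-139) = (-2 + 4) + 16680 = 2 + 16680 = 16682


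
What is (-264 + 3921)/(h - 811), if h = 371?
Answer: -3657/440 ≈ -8.3114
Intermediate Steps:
(-264 + 3921)/(h - 811) = (-264 + 3921)/(371 - 811) = 3657/(-440) = 3657*(-1/440) = -3657/440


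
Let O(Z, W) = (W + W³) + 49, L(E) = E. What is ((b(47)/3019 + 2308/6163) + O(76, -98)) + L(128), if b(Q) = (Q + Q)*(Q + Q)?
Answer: -17510378341841/18606097 ≈ -9.4111e+5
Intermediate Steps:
b(Q) = 4*Q² (b(Q) = (2*Q)*(2*Q) = 4*Q²)
O(Z, W) = 49 + W + W³
((b(47)/3019 + 2308/6163) + O(76, -98)) + L(128) = (((4*47²)/3019 + 2308/6163) + (49 - 98 + (-98)³)) + 128 = (((4*2209)*(1/3019) + 2308*(1/6163)) + (49 - 98 - 941192)) + 128 = ((8836*(1/3019) + 2308/6163) - 941241) + 128 = ((8836/3019 + 2308/6163) - 941241) + 128 = (61424120/18606097 - 941241) + 128 = -17512759922257/18606097 + 128 = -17510378341841/18606097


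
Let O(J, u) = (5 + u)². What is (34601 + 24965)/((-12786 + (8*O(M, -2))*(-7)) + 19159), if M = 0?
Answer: 59566/5869 ≈ 10.149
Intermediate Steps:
(34601 + 24965)/((-12786 + (8*O(M, -2))*(-7)) + 19159) = (34601 + 24965)/((-12786 + (8*(5 - 2)²)*(-7)) + 19159) = 59566/((-12786 + (8*3²)*(-7)) + 19159) = 59566/((-12786 + (8*9)*(-7)) + 19159) = 59566/((-12786 + 72*(-7)) + 19159) = 59566/((-12786 - 504) + 19159) = 59566/(-13290 + 19159) = 59566/5869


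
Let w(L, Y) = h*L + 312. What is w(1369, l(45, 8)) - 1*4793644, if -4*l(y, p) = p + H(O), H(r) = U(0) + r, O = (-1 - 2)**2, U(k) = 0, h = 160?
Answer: -4574292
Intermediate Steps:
O = 9 (O = (-3)**2 = 9)
H(r) = r (H(r) = 0 + r = r)
l(y, p) = -9/4 - p/4 (l(y, p) = -(p + 9)/4 = -(9 + p)/4 = -9/4 - p/4)
w(L, Y) = 312 + 160*L (w(L, Y) = 160*L + 312 = 312 + 160*L)
w(1369, l(45, 8)) - 1*4793644 = (312 + 160*1369) - 1*4793644 = (312 + 219040) - 4793644 = 219352 - 4793644 = -4574292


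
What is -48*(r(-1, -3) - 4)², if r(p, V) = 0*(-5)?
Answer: -768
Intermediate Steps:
r(p, V) = 0
-48*(r(-1, -3) - 4)² = -48*(0 - 4)² = -48*(-4)² = -48*16 = -768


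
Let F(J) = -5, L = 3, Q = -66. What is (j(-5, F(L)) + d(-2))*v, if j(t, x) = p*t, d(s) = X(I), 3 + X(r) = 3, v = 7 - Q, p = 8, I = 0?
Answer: -2920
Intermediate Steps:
v = 73 (v = 7 - 1*(-66) = 7 + 66 = 73)
X(r) = 0 (X(r) = -3 + 3 = 0)
d(s) = 0
j(t, x) = 8*t
(j(-5, F(L)) + d(-2))*v = (8*(-5) + 0)*73 = (-40 + 0)*73 = -40*73 = -2920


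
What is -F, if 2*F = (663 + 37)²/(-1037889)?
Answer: 245000/1037889 ≈ 0.23606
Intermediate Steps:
F = -245000/1037889 (F = ((663 + 37)²/(-1037889))/2 = (700²*(-1/1037889))/2 = (490000*(-1/1037889))/2 = (½)*(-490000/1037889) = -245000/1037889 ≈ -0.23606)
-F = -1*(-245000/1037889) = 245000/1037889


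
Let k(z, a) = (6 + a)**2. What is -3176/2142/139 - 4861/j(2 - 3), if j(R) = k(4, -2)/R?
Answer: 723626801/2381904 ≈ 303.80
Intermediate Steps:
j(R) = 16/R (j(R) = (6 - 2)**2/R = 4**2/R = 16/R)
-3176/2142/139 - 4861/j(2 - 3) = -3176/2142/139 - 4861/(16/(2 - 3)) = -3176*1/2142*(1/139) - 4861/(16/(-1)) = -1588/1071*1/139 - 4861/(16*(-1)) = -1588/148869 - 4861/(-16) = -1588/148869 - 4861*(-1/16) = -1588/148869 + 4861/16 = 723626801/2381904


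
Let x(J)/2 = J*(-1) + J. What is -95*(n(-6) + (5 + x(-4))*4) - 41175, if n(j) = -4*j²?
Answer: -29395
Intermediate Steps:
x(J) = 0 (x(J) = 2*(J*(-1) + J) = 2*(-J + J) = 2*0 = 0)
-95*(n(-6) + (5 + x(-4))*4) - 41175 = -95*(-4*(-6)² + (5 + 0)*4) - 41175 = -95*(-4*36 + 5*4) - 41175 = -95*(-144 + 20) - 41175 = -95*(-124) - 41175 = 11780 - 41175 = -29395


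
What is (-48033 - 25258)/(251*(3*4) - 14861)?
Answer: 73291/11849 ≈ 6.1854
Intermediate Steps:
(-48033 - 25258)/(251*(3*4) - 14861) = -73291/(251*12 - 14861) = -73291/(3012 - 14861) = -73291/(-11849) = -73291*(-1/11849) = 73291/11849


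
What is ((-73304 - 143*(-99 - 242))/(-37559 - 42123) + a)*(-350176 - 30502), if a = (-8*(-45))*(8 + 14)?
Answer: -120124081317559/39841 ≈ -3.0151e+9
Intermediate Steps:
a = 7920 (a = 360*22 = 7920)
((-73304 - 143*(-99 - 242))/(-37559 - 42123) + a)*(-350176 - 30502) = ((-73304 - 143*(-99 - 242))/(-37559 - 42123) + 7920)*(-350176 - 30502) = ((-73304 - 143*(-341))/(-79682) + 7920)*(-380678) = ((-73304 + 48763)*(-1/79682) + 7920)*(-380678) = (-24541*(-1/79682) + 7920)*(-380678) = (24541/79682 + 7920)*(-380678) = (631105981/79682)*(-380678) = -120124081317559/39841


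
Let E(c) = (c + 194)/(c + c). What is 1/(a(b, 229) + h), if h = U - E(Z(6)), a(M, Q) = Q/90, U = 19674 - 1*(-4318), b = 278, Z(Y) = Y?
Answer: 90/2158009 ≈ 4.1705e-5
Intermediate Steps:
E(c) = (194 + c)/(2*c) (E(c) = (194 + c)/((2*c)) = (194 + c)*(1/(2*c)) = (194 + c)/(2*c))
U = 23992 (U = 19674 + 4318 = 23992)
a(M, Q) = Q/90 (a(M, Q) = Q*(1/90) = Q/90)
h = 71926/3 (h = 23992 - (194 + 6)/(2*6) = 23992 - 200/(2*6) = 23992 - 1*50/3 = 23992 - 50/3 = 71926/3 ≈ 23975.)
1/(a(b, 229) + h) = 1/((1/90)*229 + 71926/3) = 1/(229/90 + 71926/3) = 1/(2158009/90) = 90/2158009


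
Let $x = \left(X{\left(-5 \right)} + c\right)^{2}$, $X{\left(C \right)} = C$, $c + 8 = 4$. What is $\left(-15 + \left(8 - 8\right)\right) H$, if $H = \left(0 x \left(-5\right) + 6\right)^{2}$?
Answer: $-540$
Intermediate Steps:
$c = -4$ ($c = -8 + 4 = -4$)
$x = 81$ ($x = \left(-5 - 4\right)^{2} = \left(-9\right)^{2} = 81$)
$H = 36$ ($H = \left(0 \cdot 81 \left(-5\right) + 6\right)^{2} = \left(0 \left(-5\right) + 6\right)^{2} = \left(0 + 6\right)^{2} = 6^{2} = 36$)
$\left(-15 + \left(8 - 8\right)\right) H = \left(-15 + \left(8 - 8\right)\right) 36 = \left(-15 + 0\right) 36 = \left(-15\right) 36 = -540$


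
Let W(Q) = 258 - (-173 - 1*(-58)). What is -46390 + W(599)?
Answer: -46017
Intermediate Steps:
W(Q) = 373 (W(Q) = 258 - (-173 + 58) = 258 - 1*(-115) = 258 + 115 = 373)
-46390 + W(599) = -46390 + 373 = -46017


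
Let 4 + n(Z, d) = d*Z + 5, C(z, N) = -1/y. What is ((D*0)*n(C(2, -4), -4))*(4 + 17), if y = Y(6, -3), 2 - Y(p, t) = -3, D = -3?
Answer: 0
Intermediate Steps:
Y(p, t) = 5 (Y(p, t) = 2 - 1*(-3) = 2 + 3 = 5)
y = 5
C(z, N) = -⅕ (C(z, N) = -1/5 = -1*⅕ = -⅕)
n(Z, d) = 1 + Z*d (n(Z, d) = -4 + (d*Z + 5) = -4 + (Z*d + 5) = -4 + (5 + Z*d) = 1 + Z*d)
((D*0)*n(C(2, -4), -4))*(4 + 17) = ((-3*0)*(1 - ⅕*(-4)))*(4 + 17) = (0*(1 + ⅘))*21 = (0*(9/5))*21 = 0*21 = 0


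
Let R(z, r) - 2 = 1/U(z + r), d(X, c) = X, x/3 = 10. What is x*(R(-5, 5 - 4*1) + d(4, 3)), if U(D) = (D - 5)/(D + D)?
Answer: 620/3 ≈ 206.67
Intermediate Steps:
x = 30 (x = 3*10 = 30)
U(D) = (-5 + D)/(2*D) (U(D) = (-5 + D)/((2*D)) = (-5 + D)*(1/(2*D)) = (-5 + D)/(2*D))
R(z, r) = 2 + 2*(r + z)/(-5 + r + z) (R(z, r) = 2 + 1/((-5 + (z + r))/(2*(z + r))) = 2 + 1/((-5 + (r + z))/(2*(r + z))) = 2 + 1/((-5 + r + z)/(2*(r + z))) = 2 + 2*(r + z)/(-5 + r + z))
x*(R(-5, 5 - 4*1) + d(4, 3)) = 30*(2*(-5 + 2*(5 - 4*1) + 2*(-5))/(-5 + (5 - 4*1) - 5) + 4) = 30*(2*(-5 + 2*(5 - 4) - 10)/(-5 + (5 - 4) - 5) + 4) = 30*(2*(-5 + 2*1 - 10)/(-5 + 1 - 5) + 4) = 30*(2*(-5 + 2 - 10)/(-9) + 4) = 30*(2*(-⅑)*(-13) + 4) = 30*(26/9 + 4) = 30*(62/9) = 620/3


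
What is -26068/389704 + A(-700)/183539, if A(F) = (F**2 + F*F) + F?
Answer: 13459022591/2554495802 ≈ 5.2688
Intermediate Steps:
A(F) = F + 2*F**2 (A(F) = (F**2 + F**2) + F = 2*F**2 + F = F + 2*F**2)
-26068/389704 + A(-700)/183539 = -26068/389704 - 700*(1 + 2*(-700))/183539 = -26068*1/389704 - 700*(1 - 1400)*(1/183539) = -931/13918 - 700*(-1399)*(1/183539) = -931/13918 + 979300*(1/183539) = -931/13918 + 979300/183539 = 13459022591/2554495802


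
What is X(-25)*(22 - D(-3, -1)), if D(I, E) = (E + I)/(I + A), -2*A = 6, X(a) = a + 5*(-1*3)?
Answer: -2560/3 ≈ -853.33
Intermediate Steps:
X(a) = -15 + a (X(a) = a + 5*(-3) = a - 15 = -15 + a)
A = -3 (A = -½*6 = -3)
D(I, E) = (E + I)/(-3 + I) (D(I, E) = (E + I)/(I - 3) = (E + I)/(-3 + I))
X(-25)*(22 - D(-3, -1)) = (-15 - 25)*(22 - (-1 - 3)/(-3 - 3)) = -40*(22 - (-4)/(-6)) = -40*(22 - (-1)*(-4)/6) = -40*(22 - 1*⅔) = -40*(22 - ⅔) = -40*64/3 = -2560/3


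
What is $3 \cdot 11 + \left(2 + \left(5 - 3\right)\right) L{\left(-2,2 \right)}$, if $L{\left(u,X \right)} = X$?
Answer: $41$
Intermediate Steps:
$3 \cdot 11 + \left(2 + \left(5 - 3\right)\right) L{\left(-2,2 \right)} = 3 \cdot 11 + \left(2 + \left(5 - 3\right)\right) 2 = 33 + \left(2 + \left(5 - 3\right)\right) 2 = 33 + \left(2 + 2\right) 2 = 33 + 4 \cdot 2 = 33 + 8 = 41$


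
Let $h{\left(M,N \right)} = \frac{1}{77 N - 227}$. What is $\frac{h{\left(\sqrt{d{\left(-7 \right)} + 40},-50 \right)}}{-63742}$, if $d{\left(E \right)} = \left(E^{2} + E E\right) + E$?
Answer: $\frac{1}{259876134} \approx 3.848 \cdot 10^{-9}$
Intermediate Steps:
$d{\left(E \right)} = E + 2 E^{2}$ ($d{\left(E \right)} = \left(E^{2} + E^{2}\right) + E = 2 E^{2} + E = E + 2 E^{2}$)
$h{\left(M,N \right)} = \frac{1}{-227 + 77 N}$
$\frac{h{\left(\sqrt{d{\left(-7 \right)} + 40},-50 \right)}}{-63742} = \frac{1}{\left(-227 + 77 \left(-50\right)\right) \left(-63742\right)} = \frac{1}{-227 - 3850} \left(- \frac{1}{63742}\right) = \frac{1}{-4077} \left(- \frac{1}{63742}\right) = \left(- \frac{1}{4077}\right) \left(- \frac{1}{63742}\right) = \frac{1}{259876134}$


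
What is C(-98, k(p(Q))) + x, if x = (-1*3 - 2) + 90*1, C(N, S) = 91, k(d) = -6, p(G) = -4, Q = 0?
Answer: 176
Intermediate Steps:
x = 85 (x = (-3 - 2) + 90 = -5 + 90 = 85)
C(-98, k(p(Q))) + x = 91 + 85 = 176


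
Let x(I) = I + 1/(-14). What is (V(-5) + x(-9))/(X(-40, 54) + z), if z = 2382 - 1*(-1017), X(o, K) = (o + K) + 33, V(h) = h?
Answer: -197/48244 ≈ -0.0040834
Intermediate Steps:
X(o, K) = 33 + K + o (X(o, K) = (K + o) + 33 = 33 + K + o)
z = 3399 (z = 2382 + 1017 = 3399)
x(I) = -1/14 + I (x(I) = I - 1/14 = -1/14 + I)
(V(-5) + x(-9))/(X(-40, 54) + z) = (-5 + (-1/14 - 9))/((33 + 54 - 40) + 3399) = (-5 - 127/14)/(47 + 3399) = -197/14/3446 = -197/14*1/3446 = -197/48244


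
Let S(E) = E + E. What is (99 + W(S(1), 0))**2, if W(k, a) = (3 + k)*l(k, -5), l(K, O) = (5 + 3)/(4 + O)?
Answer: 3481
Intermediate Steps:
l(K, O) = 8/(4 + O)
S(E) = 2*E
W(k, a) = -24 - 8*k (W(k, a) = (3 + k)*(8/(4 - 5)) = (3 + k)*(8/(-1)) = (3 + k)*(8*(-1)) = (3 + k)*(-8) = -24 - 8*k)
(99 + W(S(1), 0))**2 = (99 + (-24 - 16))**2 = (99 - 40)**2 = 59**2 = 3481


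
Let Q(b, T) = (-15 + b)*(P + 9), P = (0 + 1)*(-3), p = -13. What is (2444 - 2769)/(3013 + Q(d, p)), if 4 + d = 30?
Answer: -325/3079 ≈ -0.10555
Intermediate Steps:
d = 26 (d = -4 + 30 = 26)
P = -3 (P = 1*(-3) = -3)
Q(b, T) = -90 + 6*b (Q(b, T) = (-15 + b)*(-3 + 9) = (-15 + b)*6 = -90 + 6*b)
(2444 - 2769)/(3013 + Q(d, p)) = (2444 - 2769)/(3013 + (-90 + 6*26)) = -325/(3013 + (-90 + 156)) = -325/(3013 + 66) = -325/3079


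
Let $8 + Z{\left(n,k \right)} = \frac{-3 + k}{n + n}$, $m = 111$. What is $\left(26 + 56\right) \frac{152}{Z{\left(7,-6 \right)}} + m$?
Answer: $- \frac{161065}{121} \approx -1331.1$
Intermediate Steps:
$Z{\left(n,k \right)} = -8 + \frac{-3 + k}{2 n}$ ($Z{\left(n,k \right)} = -8 + \frac{-3 + k}{n + n} = -8 + \frac{-3 + k}{2 n}$)
$\left(26 + 56\right) \frac{152}{Z{\left(7,-6 \right)}} + m = \left(26 + 56\right) \frac{152}{\frac{1}{2} \cdot \frac{1}{7} \left(-3 - 6 - 112\right)} + 111 = 82 \frac{152}{\frac{1}{2} \cdot \frac{1}{7} \left(-3 - 6 - 112\right)} + 111 = 82 \frac{152}{\frac{1}{2} \cdot \frac{1}{7} \left(-121\right)} + 111 = 82 \frac{152}{- \frac{121}{14}} + 111 = 82 \cdot 152 \left(- \frac{14}{121}\right) + 111 = 82 \left(- \frac{2128}{121}\right) + 111 = - \frac{174496}{121} + 111 = - \frac{161065}{121}$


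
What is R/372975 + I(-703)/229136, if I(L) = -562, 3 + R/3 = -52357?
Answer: -1206743161/2848733320 ≈ -0.42361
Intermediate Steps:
R = -157080 (R = -9 + 3*(-52357) = -9 - 157071 = -157080)
R/372975 + I(-703)/229136 = -157080/372975 - 562/229136 = -157080*1/372975 - 562*1/229136 = -10472/24865 - 281/114568 = -1206743161/2848733320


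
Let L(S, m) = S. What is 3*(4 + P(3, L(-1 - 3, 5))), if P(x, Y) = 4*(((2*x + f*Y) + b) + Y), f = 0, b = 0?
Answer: 36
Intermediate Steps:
P(x, Y) = 4*Y + 8*x (P(x, Y) = 4*(((2*x + 0*Y) + 0) + Y) = 4*(((2*x + 0) + 0) + Y) = 4*((2*x + 0) + Y) = 4*(2*x + Y) = 4*(Y + 2*x) = 4*Y + 8*x)
3*(4 + P(3, L(-1 - 3, 5))) = 3*(4 + (4*(-1 - 3) + 8*3)) = 3*(4 + (4*(-4) + 24)) = 3*(4 + (-16 + 24)) = 3*(4 + 8) = 3*12 = 36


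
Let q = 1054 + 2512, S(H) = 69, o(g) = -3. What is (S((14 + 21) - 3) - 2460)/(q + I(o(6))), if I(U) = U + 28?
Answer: -797/1197 ≈ -0.66583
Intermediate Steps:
q = 3566
I(U) = 28 + U
(S((14 + 21) - 3) - 2460)/(q + I(o(6))) = (69 - 2460)/(3566 + (28 - 3)) = -2391/(3566 + 25) = -2391/3591 = -2391*1/3591 = -797/1197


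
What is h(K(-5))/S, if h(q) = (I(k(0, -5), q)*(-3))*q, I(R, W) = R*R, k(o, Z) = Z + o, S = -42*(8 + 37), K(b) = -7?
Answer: -5/18 ≈ -0.27778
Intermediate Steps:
S = -1890 (S = -42*45 = -1890)
I(R, W) = R²
h(q) = -75*q (h(q) = ((-5 + 0)²*(-3))*q = ((-5)²*(-3))*q = (25*(-3))*q = -75*q)
h(K(-5))/S = -75*(-7)/(-1890) = 525*(-1/1890) = -5/18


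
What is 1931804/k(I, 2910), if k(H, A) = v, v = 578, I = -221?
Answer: 965902/289 ≈ 3342.2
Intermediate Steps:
k(H, A) = 578
1931804/k(I, 2910) = 1931804/578 = 1931804*(1/578) = 965902/289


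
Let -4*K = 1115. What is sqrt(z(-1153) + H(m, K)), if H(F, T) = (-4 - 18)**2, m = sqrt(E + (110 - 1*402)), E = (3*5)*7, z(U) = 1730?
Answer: 3*sqrt(246) ≈ 47.053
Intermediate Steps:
K = -1115/4 (K = -1/4*1115 = -1115/4 ≈ -278.75)
E = 105 (E = 15*7 = 105)
m = I*sqrt(187) (m = sqrt(105 + (110 - 1*402)) = sqrt(105 + (110 - 402)) = sqrt(105 - 292) = sqrt(-187) = I*sqrt(187) ≈ 13.675*I)
H(F, T) = 484 (H(F, T) = (-22)**2 = 484)
sqrt(z(-1153) + H(m, K)) = sqrt(1730 + 484) = sqrt(2214) = 3*sqrt(246)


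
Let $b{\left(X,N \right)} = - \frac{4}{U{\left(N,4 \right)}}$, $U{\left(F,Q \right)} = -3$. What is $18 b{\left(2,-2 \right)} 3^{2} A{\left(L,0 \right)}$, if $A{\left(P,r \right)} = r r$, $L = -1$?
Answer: $0$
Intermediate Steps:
$A{\left(P,r \right)} = r^{2}$
$b{\left(X,N \right)} = \frac{4}{3}$ ($b{\left(X,N \right)} = - \frac{4}{-3} = \left(-4\right) \left(- \frac{1}{3}\right) = \frac{4}{3}$)
$18 b{\left(2,-2 \right)} 3^{2} A{\left(L,0 \right)} = 18 \cdot \frac{4}{3} \cdot 3^{2} \cdot 0^{2} = 24 \cdot 9 \cdot 0 = 24 \cdot 0 = 0$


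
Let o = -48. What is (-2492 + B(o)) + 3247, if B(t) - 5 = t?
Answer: 712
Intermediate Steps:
B(t) = 5 + t
(-2492 + B(o)) + 3247 = (-2492 + (5 - 48)) + 3247 = (-2492 - 43) + 3247 = -2535 + 3247 = 712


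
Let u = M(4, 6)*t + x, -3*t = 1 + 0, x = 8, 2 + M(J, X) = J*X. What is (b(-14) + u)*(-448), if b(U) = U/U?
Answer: -2240/3 ≈ -746.67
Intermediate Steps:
M(J, X) = -2 + J*X
b(U) = 1
t = -⅓ (t = -(1 + 0)/3 = -⅓*1 = -⅓ ≈ -0.33333)
u = ⅔ (u = (-2 + 4*6)*(-⅓) + 8 = (-2 + 24)*(-⅓) + 8 = 22*(-⅓) + 8 = -22/3 + 8 = ⅔ ≈ 0.66667)
(b(-14) + u)*(-448) = (1 + ⅔)*(-448) = (5/3)*(-448) = -2240/3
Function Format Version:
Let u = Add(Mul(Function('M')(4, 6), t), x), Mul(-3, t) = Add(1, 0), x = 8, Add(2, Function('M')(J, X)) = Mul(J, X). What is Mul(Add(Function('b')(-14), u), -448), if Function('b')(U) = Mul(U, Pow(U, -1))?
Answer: Rational(-2240, 3) ≈ -746.67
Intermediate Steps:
Function('M')(J, X) = Add(-2, Mul(J, X))
Function('b')(U) = 1
t = Rational(-1, 3) (t = Mul(Rational(-1, 3), Add(1, 0)) = Mul(Rational(-1, 3), 1) = Rational(-1, 3) ≈ -0.33333)
u = Rational(2, 3) (u = Add(Mul(Add(-2, Mul(4, 6)), Rational(-1, 3)), 8) = Add(Mul(Add(-2, 24), Rational(-1, 3)), 8) = Add(Mul(22, Rational(-1, 3)), 8) = Add(Rational(-22, 3), 8) = Rational(2, 3) ≈ 0.66667)
Mul(Add(Function('b')(-14), u), -448) = Mul(Add(1, Rational(2, 3)), -448) = Mul(Rational(5, 3), -448) = Rational(-2240, 3)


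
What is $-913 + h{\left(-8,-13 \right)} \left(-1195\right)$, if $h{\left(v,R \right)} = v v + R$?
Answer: $-61858$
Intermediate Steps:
$h{\left(v,R \right)} = R + v^{2}$ ($h{\left(v,R \right)} = v^{2} + R = R + v^{2}$)
$-913 + h{\left(-8,-13 \right)} \left(-1195\right) = -913 + \left(-13 + \left(-8\right)^{2}\right) \left(-1195\right) = -913 + \left(-13 + 64\right) \left(-1195\right) = -913 + 51 \left(-1195\right) = -913 - 60945 = -61858$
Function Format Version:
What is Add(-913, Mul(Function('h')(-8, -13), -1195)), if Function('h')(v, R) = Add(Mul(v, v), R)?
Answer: -61858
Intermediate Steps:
Function('h')(v, R) = Add(R, Pow(v, 2)) (Function('h')(v, R) = Add(Pow(v, 2), R) = Add(R, Pow(v, 2)))
Add(-913, Mul(Function('h')(-8, -13), -1195)) = Add(-913, Mul(Add(-13, Pow(-8, 2)), -1195)) = Add(-913, Mul(Add(-13, 64), -1195)) = Add(-913, Mul(51, -1195)) = Add(-913, -60945) = -61858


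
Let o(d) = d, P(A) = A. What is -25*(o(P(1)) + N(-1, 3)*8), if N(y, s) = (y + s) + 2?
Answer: -825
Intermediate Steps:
N(y, s) = 2 + s + y (N(y, s) = (s + y) + 2 = 2 + s + y)
-25*(o(P(1)) + N(-1, 3)*8) = -25*(1 + (2 + 3 - 1)*8) = -25*(1 + 4*8) = -25*(1 + 32) = -25*33 = -825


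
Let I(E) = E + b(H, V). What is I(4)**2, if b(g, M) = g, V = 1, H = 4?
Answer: 64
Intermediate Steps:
I(E) = 4 + E (I(E) = E + 4 = 4 + E)
I(4)**2 = (4 + 4)**2 = 8**2 = 64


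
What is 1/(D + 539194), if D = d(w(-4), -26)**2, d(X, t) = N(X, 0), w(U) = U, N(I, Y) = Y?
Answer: 1/539194 ≈ 1.8546e-6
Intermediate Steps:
d(X, t) = 0
D = 0 (D = 0**2 = 0)
1/(D + 539194) = 1/(0 + 539194) = 1/539194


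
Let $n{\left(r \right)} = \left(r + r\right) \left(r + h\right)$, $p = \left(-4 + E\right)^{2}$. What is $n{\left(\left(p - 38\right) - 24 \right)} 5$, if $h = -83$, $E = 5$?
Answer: $87840$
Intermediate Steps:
$p = 1$ ($p = \left(-4 + 5\right)^{2} = 1^{2} = 1$)
$n{\left(r \right)} = 2 r \left(-83 + r\right)$ ($n{\left(r \right)} = \left(r + r\right) \left(r - 83\right) = 2 r \left(-83 + r\right)$)
$n{\left(\left(p - 38\right) - 24 \right)} 5 = 2 \left(\left(1 - 38\right) - 24\right) \left(-83 + \left(\left(1 - 38\right) - 24\right)\right) 5 = 2 \left(-37 - 24\right) \left(-83 - 61\right) 5 = 2 \left(-61\right) \left(-83 - 61\right) 5 = 2 \left(-61\right) \left(-144\right) 5 = 17568 \cdot 5 = 87840$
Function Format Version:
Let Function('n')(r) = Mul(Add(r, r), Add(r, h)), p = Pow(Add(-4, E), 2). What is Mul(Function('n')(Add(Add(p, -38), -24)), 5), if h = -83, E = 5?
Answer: 87840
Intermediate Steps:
p = 1 (p = Pow(Add(-4, 5), 2) = Pow(1, 2) = 1)
Function('n')(r) = Mul(2, r, Add(-83, r)) (Function('n')(r) = Mul(Add(r, r), Add(r, -83)) = Mul(Mul(2, r), Add(-83, r)) = Mul(2, r, Add(-83, r)))
Mul(Function('n')(Add(Add(p, -38), -24)), 5) = Mul(Mul(2, Add(Add(1, -38), -24), Add(-83, Add(Add(1, -38), -24))), 5) = Mul(Mul(2, Add(-37, -24), Add(-83, Add(-37, -24))), 5) = Mul(Mul(2, -61, Add(-83, -61)), 5) = Mul(Mul(2, -61, -144), 5) = Mul(17568, 5) = 87840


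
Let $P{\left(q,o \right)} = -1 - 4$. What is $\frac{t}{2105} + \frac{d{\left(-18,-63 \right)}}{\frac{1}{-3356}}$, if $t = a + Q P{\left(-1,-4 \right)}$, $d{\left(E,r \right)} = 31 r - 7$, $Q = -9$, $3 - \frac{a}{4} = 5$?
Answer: $\frac{13846184837}{2105} \approx 6.5778 \cdot 10^{6}$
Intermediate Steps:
$P{\left(q,o \right)} = -5$
$a = -8$ ($a = 12 - 20 = -8$)
$d{\left(E,r \right)} = -7 + 31 r$
$t = 37$ ($t = -8 - -45 = -8 + 45 = 37$)
$\frac{t}{2105} + \frac{d{\left(-18,-63 \right)}}{\frac{1}{-3356}} = \frac{37}{2105} + \frac{-7 + 31 \left(-63\right)}{\frac{1}{-3356}} = 37 \cdot \frac{1}{2105} + \frac{-7 - 1953}{- \frac{1}{3356}} = \frac{37}{2105} - -6577760 = \frac{37}{2105} + 6577760 = \frac{13846184837}{2105}$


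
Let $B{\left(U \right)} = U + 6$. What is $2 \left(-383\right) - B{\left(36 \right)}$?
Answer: $-808$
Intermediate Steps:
$B{\left(U \right)} = 6 + U$
$2 \left(-383\right) - B{\left(36 \right)} = 2 \left(-383\right) - \left(6 + 36\right) = -766 - 42 = -808$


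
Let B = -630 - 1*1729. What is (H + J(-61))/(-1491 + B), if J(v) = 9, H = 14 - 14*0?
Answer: -23/3850 ≈ -0.0059740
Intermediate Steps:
H = 14 (H = 14 + 0 = 14)
B = -2359 (B = -630 - 1729 = -2359)
(H + J(-61))/(-1491 + B) = (14 + 9)/(-1491 - 2359) = 23/(-3850) = 23*(-1/3850) = -23/3850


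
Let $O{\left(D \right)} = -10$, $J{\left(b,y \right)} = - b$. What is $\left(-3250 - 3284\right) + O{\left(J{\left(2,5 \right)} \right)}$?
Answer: $-6544$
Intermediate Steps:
$\left(-3250 - 3284\right) + O{\left(J{\left(2,5 \right)} \right)} = \left(-3250 - 3284\right) - 10 = -6534 - 10 = -6544$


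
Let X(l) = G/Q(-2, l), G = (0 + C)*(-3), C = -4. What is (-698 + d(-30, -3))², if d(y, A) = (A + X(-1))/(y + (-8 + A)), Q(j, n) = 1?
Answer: 819505129/1681 ≈ 4.8751e+5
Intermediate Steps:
G = 12 (G = (0 - 4)*(-3) = -4*(-3) = 12)
X(l) = 12 (X(l) = 12/1 = 12*1 = 12)
d(y, A) = (12 + A)/(-8 + A + y) (d(y, A) = (A + 12)/(y + (-8 + A)) = (12 + A)/(-8 + A + y))
(-698 + d(-30, -3))² = (-698 + (12 - 3)/(-8 - 3 - 30))² = (-698 + 9/(-41))² = (-698 - 1/41*9)² = (-698 - 9/41)² = (-28627/41)² = 819505129/1681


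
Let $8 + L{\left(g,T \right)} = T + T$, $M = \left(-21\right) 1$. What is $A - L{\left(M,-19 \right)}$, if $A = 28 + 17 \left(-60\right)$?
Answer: $-946$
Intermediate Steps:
$M = -21$
$L{\left(g,T \right)} = -8 + 2 T$ ($L{\left(g,T \right)} = -8 + \left(T + T\right) = -8 + 2 T$)
$A = -992$ ($A = 28 - 1020 = -992$)
$A - L{\left(M,-19 \right)} = -992 - \left(-8 + 2 \left(-19\right)\right) = -992 - \left(-8 - 38\right) = -992 - -46 = -992 + 46 = -946$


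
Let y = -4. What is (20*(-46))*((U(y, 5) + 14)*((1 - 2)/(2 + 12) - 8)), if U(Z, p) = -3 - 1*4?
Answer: 51980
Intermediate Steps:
U(Z, p) = -7 (U(Z, p) = -3 - 4 = -7)
(20*(-46))*((U(y, 5) + 14)*((1 - 2)/(2 + 12) - 8)) = (20*(-46))*((-7 + 14)*((1 - 2)/(2 + 12) - 8)) = -6440*(-1/14 - 8) = -6440*(-113)/14 = -920*(-113/2) = 51980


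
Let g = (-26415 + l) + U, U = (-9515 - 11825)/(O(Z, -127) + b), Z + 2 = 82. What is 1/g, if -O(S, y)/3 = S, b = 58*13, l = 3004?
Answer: -257/6027297 ≈ -4.2639e-5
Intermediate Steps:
b = 754
Z = 80 (Z = -2 + 82 = 80)
O(S, y) = -3*S
U = -10670/257 (U = (-9515 - 11825)/(-3*80 + 754) = -21340/(-240 + 754) = -21340/514 = -21340*1/514 = -10670/257 ≈ -41.518)
g = -6027297/257 (g = (-26415 + 3004) - 10670/257 = -23411 - 10670/257 = -6027297/257 ≈ -23453.)
1/g = 1/(-6027297/257) = -257/6027297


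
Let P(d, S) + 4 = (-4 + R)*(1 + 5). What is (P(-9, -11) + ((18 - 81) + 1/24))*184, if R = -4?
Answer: -63457/3 ≈ -21152.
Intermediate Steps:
P(d, S) = -52 (P(d, S) = -4 + (-4 - 4)*(1 + 5) = -4 - 8*6 = -4 - 48 = -52)
(P(-9, -11) + ((18 - 81) + 1/24))*184 = (-52 + ((18 - 81) + 1/24))*184 = (-52 + (-63 + 1/24))*184 = (-52 - 1511/24)*184 = -2759/24*184 = -63457/3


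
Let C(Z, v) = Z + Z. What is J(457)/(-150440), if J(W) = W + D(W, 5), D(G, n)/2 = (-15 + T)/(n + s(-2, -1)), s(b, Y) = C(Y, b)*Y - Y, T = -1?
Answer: -453/150440 ≈ -0.0030112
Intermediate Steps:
C(Z, v) = 2*Z
s(b, Y) = -Y + 2*Y² (s(b, Y) = (2*Y)*Y - Y = 2*Y² - Y = -Y + 2*Y²)
D(G, n) = -32/(3 + n) (D(G, n) = 2*((-15 - 1)/(n - (-1 + 2*(-1)))) = 2*(-16/(n - (-1 - 2))) = 2*(-16/(n - 1*(-3))) = 2*(-16/(n + 3)) = 2*(-16/(3 + n)) = -32/(3 + n))
J(W) = -4 + W (J(W) = W - 32/(3 + 5) = W - 32/8 = W - 32*⅛ = W - 4 = -4 + W)
J(457)/(-150440) = (-4 + 457)/(-150440) = 453*(-1/150440) = -453/150440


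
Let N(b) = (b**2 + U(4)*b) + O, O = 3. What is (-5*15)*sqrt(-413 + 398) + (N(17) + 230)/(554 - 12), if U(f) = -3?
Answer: 471/542 - 75*I*sqrt(15) ≈ 0.869 - 290.47*I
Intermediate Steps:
N(b) = 3 + b**2 - 3*b (N(b) = (b**2 - 3*b) + 3 = 3 + b**2 - 3*b)
(-5*15)*sqrt(-413 + 398) + (N(17) + 230)/(554 - 12) = (-5*15)*sqrt(-413 + 398) + ((3 + 17**2 - 3*17) + 230)/(554 - 12) = -75*I*sqrt(15) + ((3 + 289 - 51) + 230)/542 = -75*I*sqrt(15) + (241 + 230)*(1/542) = -75*I*sqrt(15) + 471*(1/542) = -75*I*sqrt(15) + 471/542 = 471/542 - 75*I*sqrt(15)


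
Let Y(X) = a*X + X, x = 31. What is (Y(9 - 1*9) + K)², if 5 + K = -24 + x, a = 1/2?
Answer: 4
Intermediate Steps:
a = ½ (a = 1*(½) = ½ ≈ 0.50000)
K = 2 (K = -5 + (-24 + 31) = -5 + 7 = 2)
Y(X) = 3*X/2 (Y(X) = X/2 + X = 3*X/2)
(Y(9 - 1*9) + K)² = (3*(9 - 1*9)/2 + 2)² = (3*(9 - 9)/2 + 2)² = ((3/2)*0 + 2)² = (0 + 2)² = 2² = 4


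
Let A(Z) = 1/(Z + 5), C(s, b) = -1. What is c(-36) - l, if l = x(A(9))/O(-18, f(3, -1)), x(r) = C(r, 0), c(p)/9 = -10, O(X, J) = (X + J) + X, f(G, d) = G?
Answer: -2971/33 ≈ -90.030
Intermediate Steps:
O(X, J) = J + 2*X (O(X, J) = (J + X) + X = J + 2*X)
A(Z) = 1/(5 + Z)
c(p) = -90 (c(p) = 9*(-10) = -90)
x(r) = -1
l = 1/33 (l = -1/(3 + 2*(-18)) = -1/(3 - 36) = -1/(-33) = -1*(-1/33) = 1/33 ≈ 0.030303)
c(-36) - l = -90 - 1*1/33 = -90 - 1/33 = -2971/33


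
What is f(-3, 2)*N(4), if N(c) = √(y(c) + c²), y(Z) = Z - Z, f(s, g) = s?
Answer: -12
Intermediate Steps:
y(Z) = 0
N(c) = √(c²) (N(c) = √(0 + c²) = √(c²))
f(-3, 2)*N(4) = -3*√(4²) = -3*√16 = -3*4 = -12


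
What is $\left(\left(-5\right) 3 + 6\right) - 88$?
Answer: $-97$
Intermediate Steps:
$\left(\left(-5\right) 3 + 6\right) - 88 = \left(-15 + 6\right) - 88 = -9 - 88 = -97$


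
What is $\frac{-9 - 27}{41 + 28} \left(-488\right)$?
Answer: $\frac{5856}{23} \approx 254.61$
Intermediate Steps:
$\frac{-9 - 27}{41 + 28} \left(-488\right) = - \frac{36}{69} \left(-488\right) = \left(-36\right) \frac{1}{69} \left(-488\right) = \left(- \frac{12}{23}\right) \left(-488\right) = \frac{5856}{23}$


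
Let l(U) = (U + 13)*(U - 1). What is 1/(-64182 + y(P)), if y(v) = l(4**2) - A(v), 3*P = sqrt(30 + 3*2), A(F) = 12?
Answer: -1/63759 ≈ -1.5684e-5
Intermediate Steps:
l(U) = (-1 + U)*(13 + U) (l(U) = (13 + U)*(-1 + U) = (-1 + U)*(13 + U))
P = 2 (P = sqrt(30 + 3*2)/3 = sqrt(30 + 6)/3 = sqrt(36)/3 = (1/3)*6 = 2)
y(v) = 423 (y(v) = (-13 + (4**2)**2 + 12*4**2) - 1*12 = (-13 + 16**2 + 12*16) - 12 = (-13 + 256 + 192) - 12 = 435 - 12 = 423)
1/(-64182 + y(P)) = 1/(-64182 + 423) = 1/(-63759) = -1/63759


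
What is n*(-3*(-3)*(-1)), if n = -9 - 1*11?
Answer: 180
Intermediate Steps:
n = -20 (n = -9 - 11 = -20)
n*(-3*(-3)*(-1)) = -20*(-3*(-3))*(-1) = -180*(-1) = -20*(-9) = 180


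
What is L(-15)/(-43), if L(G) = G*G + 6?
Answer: -231/43 ≈ -5.3721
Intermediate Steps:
L(G) = 6 + G² (L(G) = G² + 6 = 6 + G²)
L(-15)/(-43) = (6 + (-15)²)/(-43) = (6 + 225)*(-1/43) = 231*(-1/43) = -231/43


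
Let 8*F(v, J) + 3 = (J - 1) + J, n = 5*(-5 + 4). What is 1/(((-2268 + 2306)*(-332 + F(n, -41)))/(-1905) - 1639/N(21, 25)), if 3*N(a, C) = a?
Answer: -8890/2020749 ≈ -0.0043994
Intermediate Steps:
N(a, C) = a/3
n = -5 (n = 5*(-1) = -5)
F(v, J) = -1/2 + J/4 (F(v, J) = -3/8 + ((J - 1) + J)/8 = -3/8 + ((-1 + J) + J)/8 = -3/8 + (-1 + 2*J)/8 = -3/8 + (-1/8 + J/4) = -1/2 + J/4)
1/(((-2268 + 2306)*(-332 + F(n, -41)))/(-1905) - 1639/N(21, 25)) = 1/(((-2268 + 2306)*(-332 + (-1/2 + (1/4)*(-41))))/(-1905) - 1639/((1/3)*21)) = 1/((38*(-332 + (-1/2 - 41/4)))*(-1/1905) - 1639/7) = 1/((38*(-332 - 43/4))*(-1/1905) - 1639*1/7) = 1/((38*(-1371/4))*(-1/1905) - 1639/7) = 1/(-26049/2*(-1/1905) - 1639/7) = 1/(8683/1270 - 1639/7) = 1/(-2020749/8890) = -8890/2020749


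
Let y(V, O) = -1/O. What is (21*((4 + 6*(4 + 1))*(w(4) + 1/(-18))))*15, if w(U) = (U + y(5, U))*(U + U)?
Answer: 320705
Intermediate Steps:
w(U) = 2*U*(U - 1/U) (w(U) = (U - 1/U)*(U + U) = (U - 1/U)*(2*U) = 2*U*(U - 1/U))
(21*((4 + 6*(4 + 1))*(w(4) + 1/(-18))))*15 = (21*((4 + 6*(4 + 1))*((-2 + 2*4²) + 1/(-18))))*15 = (21*((4 + 6*5)*((-2 + 2*16) - 1/18)))*15 = (21*((4 + 30)*((-2 + 32) - 1/18)))*15 = (21*(34*(30 - 1/18)))*15 = (21*(34*(539/18)))*15 = (21*(9163/9))*15 = (64141/3)*15 = 320705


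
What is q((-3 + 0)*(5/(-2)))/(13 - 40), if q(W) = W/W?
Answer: -1/27 ≈ -0.037037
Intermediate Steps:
q(W) = 1
q((-3 + 0)*(5/(-2)))/(13 - 40) = 1/(13 - 40) = 1/(-27) = 1*(-1/27) = -1/27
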